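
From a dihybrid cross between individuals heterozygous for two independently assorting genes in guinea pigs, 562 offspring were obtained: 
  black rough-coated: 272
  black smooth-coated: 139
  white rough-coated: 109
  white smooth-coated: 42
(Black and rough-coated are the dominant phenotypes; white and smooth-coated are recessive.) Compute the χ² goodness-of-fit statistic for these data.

18.359

A dihybrid F₂ with independent assortment and complete dominance at both loci gives a 9:3:3:1 phenotypic ratio.
Expected counts for N = 562 under a 9:3:3:1 ratio (total parts = 16):
  black rough-coated: 562 × 9/16 = 316.125
  black smooth-coated: 562 × 3/16 = 105.375
  white rough-coated: 562 × 3/16 = 105.375
  white smooth-coated: 562 × 1/16 = 35.125
χ² = Σ (O − E)² / E
  black rough-coated: (272 − 316.125)² / 316.125 = 6.1590
  black smooth-coated: (139 − 105.375)² / 105.375 = 10.7297
  white rough-coated: (109 − 105.375)² / 105.375 = 0.1247
  white smooth-coated: (42 − 35.125)² / 35.125 = 1.3456
χ² = 6.1590 + 10.7297 + 0.1247 + 1.3456 = 18.359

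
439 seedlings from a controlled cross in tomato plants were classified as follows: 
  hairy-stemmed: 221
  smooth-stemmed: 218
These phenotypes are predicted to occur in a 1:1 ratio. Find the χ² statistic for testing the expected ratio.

0.021

Under the 1:1 hypothesis (Σ ratio = 2, N = 439):
  hairy-stemmed: 439 × 1/2 = 219.5
  smooth-stemmed: 439 × 1/2 = 219.5
χ² = Σ (O − E)² / E
  hairy-stemmed: (221 − 219.5)² / 219.5 = 0.0103
  smooth-stemmed: (218 − 219.5)² / 219.5 = 0.0103
χ² = 0.0103 + 0.0103 = 0.0206 ≈ 0.021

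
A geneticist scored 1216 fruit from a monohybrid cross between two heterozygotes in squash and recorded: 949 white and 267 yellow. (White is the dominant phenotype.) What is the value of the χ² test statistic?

For a monohybrid cross between heterozygotes with complete dominance, the expected phenotypic ratio is 3:1.
Expected counts for N = 1216 under a 3:1 ratio (total parts = 4):
  white: 1216 × 3/4 = 912
  yellow: 1216 × 1/4 = 304
χ² = Σ (O − E)² / E
  white: (949 − 912)² / 912 = 1.5011
  yellow: (267 − 304)² / 304 = 4.5033
χ² = 1.5011 + 4.5033 = 6.0044 ≈ 6.004

6.004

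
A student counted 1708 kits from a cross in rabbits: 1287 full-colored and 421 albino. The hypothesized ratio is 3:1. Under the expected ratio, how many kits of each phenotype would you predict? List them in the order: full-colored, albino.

1281, 427

Under the 3:1 hypothesis (Σ ratio = 4, N = 1708):
  full-colored: 1708 × 3/4 = 1281
  albino: 1708 × 1/4 = 427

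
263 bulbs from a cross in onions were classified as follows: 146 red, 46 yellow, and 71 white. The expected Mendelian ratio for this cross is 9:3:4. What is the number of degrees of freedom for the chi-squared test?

2

A goodness-of-fit test with 3 phenotype classes has df = 3 − 1 = 2.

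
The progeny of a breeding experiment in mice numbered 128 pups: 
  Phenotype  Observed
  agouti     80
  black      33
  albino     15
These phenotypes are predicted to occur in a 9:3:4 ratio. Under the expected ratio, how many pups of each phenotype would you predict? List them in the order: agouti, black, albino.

The 9:3:4 ratio has 16 parts, so with N = 128 the expected counts are:
  agouti: 128 × 9/16 = 72
  black: 128 × 3/16 = 24
  albino: 128 × 4/16 = 32

72, 24, 32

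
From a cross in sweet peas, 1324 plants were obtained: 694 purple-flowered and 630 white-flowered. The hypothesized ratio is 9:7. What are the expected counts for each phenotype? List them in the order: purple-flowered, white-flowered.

744.75, 579.25

Under the 9:7 hypothesis (Σ ratio = 16, N = 1324):
  purple-flowered: 1324 × 9/16 = 744.75
  white-flowered: 1324 × 7/16 = 579.25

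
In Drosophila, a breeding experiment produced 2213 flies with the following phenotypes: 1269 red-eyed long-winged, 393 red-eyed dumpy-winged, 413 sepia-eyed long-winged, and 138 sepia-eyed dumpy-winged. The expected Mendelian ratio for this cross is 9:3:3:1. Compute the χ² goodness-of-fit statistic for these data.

Expected counts for N = 2213 under a 9:3:3:1 ratio (total parts = 16):
  red-eyed long-winged: 2213 × 9/16 = 1244.8125
  red-eyed dumpy-winged: 2213 × 3/16 = 414.9375
  sepia-eyed long-winged: 2213 × 3/16 = 414.9375
  sepia-eyed dumpy-winged: 2213 × 1/16 = 138.3125
χ² = Σ (O − E)² / E
  red-eyed long-winged: (1269 − 1244.8125)² / 1244.8125 = 0.4700
  red-eyed dumpy-winged: (393 − 414.9375)² / 414.9375 = 1.1598
  sepia-eyed long-winged: (413 − 414.9375)² / 414.9375 = 0.0090
  sepia-eyed dumpy-winged: (138 − 138.3125)² / 138.3125 = 0.0007
χ² = 0.4700 + 1.1598 + 0.0090 + 0.0007 = 1.6395 ≈ 1.640

1.640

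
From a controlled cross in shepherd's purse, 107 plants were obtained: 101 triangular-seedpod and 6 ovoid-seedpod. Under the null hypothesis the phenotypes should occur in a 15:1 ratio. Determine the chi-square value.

0.075

Under the 15:1 hypothesis (Σ ratio = 16, N = 107):
  triangular-seedpod: 107 × 15/16 = 100.3125
  ovoid-seedpod: 107 × 1/16 = 6.6875
χ² = Σ (O − E)² / E
  triangular-seedpod: (101 − 100.3125)² / 100.3125 = 0.0047
  ovoid-seedpod: (6 − 6.6875)² / 6.6875 = 0.0707
χ² = 0.0047 + 0.0707 = 0.0754 ≈ 0.075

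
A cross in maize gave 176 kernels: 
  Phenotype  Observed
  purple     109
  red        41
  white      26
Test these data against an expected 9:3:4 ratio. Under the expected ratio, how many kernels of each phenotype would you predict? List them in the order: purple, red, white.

99, 33, 44

Total ratio parts = 16. Expected numbers out of 176:
  purple: 176 × 9/16 = 99
  red: 176 × 3/16 = 33
  white: 176 × 4/16 = 44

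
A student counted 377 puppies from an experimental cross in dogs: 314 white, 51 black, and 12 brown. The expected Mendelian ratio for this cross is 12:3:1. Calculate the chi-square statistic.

14.611

Under the 12:3:1 hypothesis (Σ ratio = 16, N = 377):
  white: 377 × 12/16 = 282.75
  black: 377 × 3/16 = 70.6875
  brown: 377 × 1/16 = 23.5625
χ² = Σ (O − E)² / E
  white: (314 − 282.75)² / 282.75 = 3.4538
  black: (51 − 70.6875)² / 70.6875 = 5.4833
  brown: (12 − 23.5625)² / 23.5625 = 5.6739
χ² = 3.4538 + 5.4833 + 5.6739 = 14.611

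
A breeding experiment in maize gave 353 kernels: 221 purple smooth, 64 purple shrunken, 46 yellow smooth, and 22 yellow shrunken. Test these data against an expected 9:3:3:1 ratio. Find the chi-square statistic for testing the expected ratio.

8.765

Expected counts for N = 353 under a 9:3:3:1 ratio (total parts = 16):
  purple smooth: 353 × 9/16 = 198.5625
  purple shrunken: 353 × 3/16 = 66.1875
  yellow smooth: 353 × 3/16 = 66.1875
  yellow shrunken: 353 × 1/16 = 22.0625
χ² = Σ (O − E)² / E
  purple smooth: (221 − 198.5625)² / 198.5625 = 2.5354
  purple shrunken: (64 − 66.1875)² / 66.1875 = 0.0723
  yellow smooth: (46 − 66.1875)² / 66.1875 = 6.1573
  yellow shrunken: (22 − 22.0625)² / 22.0625 = 0.0002
χ² = 2.5354 + 0.0723 + 6.1573 + 0.0002 = 8.7652 ≈ 8.765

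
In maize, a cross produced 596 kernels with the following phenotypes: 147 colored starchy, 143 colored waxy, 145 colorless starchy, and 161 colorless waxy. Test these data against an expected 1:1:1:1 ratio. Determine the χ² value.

Expected counts for N = 596 under a 1:1:1:1 ratio (total parts = 4):
  colored starchy: 596 × 1/4 = 149
  colored waxy: 596 × 1/4 = 149
  colorless starchy: 596 × 1/4 = 149
  colorless waxy: 596 × 1/4 = 149
χ² = Σ (O − E)² / E
  colored starchy: (147 − 149)² / 149 = 0.0268
  colored waxy: (143 − 149)² / 149 = 0.2416
  colorless starchy: (145 − 149)² / 149 = 0.1074
  colorless waxy: (161 − 149)² / 149 = 0.9664
χ² = 0.0268 + 0.2416 + 0.1074 + 0.9664 = 1.3422 ≈ 1.342

1.342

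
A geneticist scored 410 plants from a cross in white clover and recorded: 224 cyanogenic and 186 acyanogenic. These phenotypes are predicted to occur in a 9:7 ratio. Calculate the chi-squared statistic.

Under the 9:7 hypothesis (Σ ratio = 16, N = 410):
  cyanogenic: 410 × 9/16 = 230.625
  acyanogenic: 410 × 7/16 = 179.375
χ² = Σ (O − E)² / E
  cyanogenic: (224 − 230.625)² / 230.625 = 0.1903
  acyanogenic: (186 − 179.375)² / 179.375 = 0.2447
χ² = 0.1903 + 0.2447 = 0.435

0.435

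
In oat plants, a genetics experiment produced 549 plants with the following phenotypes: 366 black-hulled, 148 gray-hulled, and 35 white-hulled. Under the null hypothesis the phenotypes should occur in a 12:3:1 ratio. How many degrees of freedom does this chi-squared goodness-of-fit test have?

A goodness-of-fit test with 3 phenotype classes has df = 3 − 1 = 2.

2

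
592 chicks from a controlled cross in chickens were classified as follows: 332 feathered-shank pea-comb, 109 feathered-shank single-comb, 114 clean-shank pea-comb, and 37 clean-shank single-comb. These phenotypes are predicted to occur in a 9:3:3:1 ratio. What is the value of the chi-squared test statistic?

Expected counts for N = 592 under a 9:3:3:1 ratio (total parts = 16):
  feathered-shank pea-comb: 592 × 9/16 = 333
  feathered-shank single-comb: 592 × 3/16 = 111
  clean-shank pea-comb: 592 × 3/16 = 111
  clean-shank single-comb: 592 × 1/16 = 37
χ² = Σ (O − E)² / E
  feathered-shank pea-comb: (332 − 333)² / 333 = 0.0030
  feathered-shank single-comb: (109 − 111)² / 111 = 0.0360
  clean-shank pea-comb: (114 − 111)² / 111 = 0.0811
  clean-shank single-comb: (37 − 37)² / 37 = 0.0000
χ² = 0.0030 + 0.0360 + 0.0811 + 0.0000 = 0.1201 ≈ 0.120

0.120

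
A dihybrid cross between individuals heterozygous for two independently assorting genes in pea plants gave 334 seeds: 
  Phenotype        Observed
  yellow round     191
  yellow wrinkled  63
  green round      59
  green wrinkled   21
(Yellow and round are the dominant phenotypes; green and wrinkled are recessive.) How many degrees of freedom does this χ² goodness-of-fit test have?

3

A dihybrid F₂ with independent assortment and complete dominance at both loci gives a 9:3:3:1 phenotypic ratio.
A goodness-of-fit test with 4 phenotype classes has df = 4 − 1 = 3.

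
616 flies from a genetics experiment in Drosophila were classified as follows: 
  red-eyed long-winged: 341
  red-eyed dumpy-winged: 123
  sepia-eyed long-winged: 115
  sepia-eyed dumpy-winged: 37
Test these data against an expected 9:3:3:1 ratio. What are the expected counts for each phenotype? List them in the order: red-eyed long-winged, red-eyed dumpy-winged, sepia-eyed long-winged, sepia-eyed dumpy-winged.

Under the 9:3:3:1 hypothesis (Σ ratio = 16, N = 616):
  red-eyed long-winged: 616 × 9/16 = 346.5
  red-eyed dumpy-winged: 616 × 3/16 = 115.5
  sepia-eyed long-winged: 616 × 3/16 = 115.5
  sepia-eyed dumpy-winged: 616 × 1/16 = 38.5

346.5, 115.5, 115.5, 38.5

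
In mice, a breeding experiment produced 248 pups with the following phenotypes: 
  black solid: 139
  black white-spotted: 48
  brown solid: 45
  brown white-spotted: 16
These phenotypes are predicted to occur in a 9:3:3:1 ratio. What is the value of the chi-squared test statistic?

0.115

Under the 9:3:3:1 hypothesis (Σ ratio = 16, N = 248):
  black solid: 248 × 9/16 = 139.5
  black white-spotted: 248 × 3/16 = 46.5
  brown solid: 248 × 3/16 = 46.5
  brown white-spotted: 248 × 1/16 = 15.5
χ² = Σ (O − E)² / E
  black solid: (139 − 139.5)² / 139.5 = 0.0018
  black white-spotted: (48 − 46.5)² / 46.5 = 0.0484
  brown solid: (45 − 46.5)² / 46.5 = 0.0484
  brown white-spotted: (16 − 15.5)² / 15.5 = 0.0161
χ² = 0.0018 + 0.0484 + 0.0484 + 0.0161 = 0.1147 ≈ 0.115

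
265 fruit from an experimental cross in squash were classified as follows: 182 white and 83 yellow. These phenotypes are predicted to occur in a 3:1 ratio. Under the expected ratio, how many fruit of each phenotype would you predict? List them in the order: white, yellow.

Total ratio parts = 4. Expected numbers out of 265:
  white: 265 × 3/4 = 198.75
  yellow: 265 × 1/4 = 66.25

198.75, 66.25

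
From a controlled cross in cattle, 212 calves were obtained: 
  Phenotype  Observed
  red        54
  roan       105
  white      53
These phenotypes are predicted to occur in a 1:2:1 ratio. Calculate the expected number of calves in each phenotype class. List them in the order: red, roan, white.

53, 106, 53

The 1:2:1 ratio has 4 parts, so with N = 212 the expected counts are:
  red: 212 × 1/4 = 53
  roan: 212 × 2/4 = 106
  white: 212 × 1/4 = 53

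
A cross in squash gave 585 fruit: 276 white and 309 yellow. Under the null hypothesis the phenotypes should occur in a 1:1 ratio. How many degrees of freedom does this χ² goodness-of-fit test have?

1

A goodness-of-fit test with 2 phenotype classes has df = 2 − 1 = 1.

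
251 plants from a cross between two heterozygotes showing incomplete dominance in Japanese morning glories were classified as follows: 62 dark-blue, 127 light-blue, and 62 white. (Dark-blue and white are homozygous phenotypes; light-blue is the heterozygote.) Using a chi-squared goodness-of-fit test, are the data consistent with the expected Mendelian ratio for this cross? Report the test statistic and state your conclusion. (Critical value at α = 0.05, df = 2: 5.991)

With incomplete dominance, a heterozygote × heterozygote cross gives a 1:2:1 phenotypic ratio.
The 1:2:1 ratio has 4 parts, so with N = 251 the expected counts are:
  dark-blue: 251 × 1/4 = 62.75
  light-blue: 251 × 2/4 = 125.5
  white: 251 × 1/4 = 62.75
χ² = Σ (O − E)² / E
  dark-blue: (62 − 62.75)² / 62.75 = 0.0090
  light-blue: (127 − 125.5)² / 125.5 = 0.0179
  white: (62 − 62.75)² / 62.75 = 0.0090
χ² = 0.0090 + 0.0179 + 0.0090 = 0.0359 ≈ 0.036
Degrees of freedom = 3 − 1 = 2; critical value at α = 0.05 is 5.991.
Since 0.036 < 5.991, we fail to reject the null hypothesis — the data are consistent with the 1:2:1 ratio.

0.036; consistent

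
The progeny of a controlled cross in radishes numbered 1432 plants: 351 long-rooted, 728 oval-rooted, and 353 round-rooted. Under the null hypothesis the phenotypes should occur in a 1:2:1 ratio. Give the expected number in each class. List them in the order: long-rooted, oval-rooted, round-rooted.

358, 716, 358

The 1:2:1 ratio has 4 parts, so with N = 1432 the expected counts are:
  long-rooted: 1432 × 1/4 = 358
  oval-rooted: 1432 × 2/4 = 716
  round-rooted: 1432 × 1/4 = 358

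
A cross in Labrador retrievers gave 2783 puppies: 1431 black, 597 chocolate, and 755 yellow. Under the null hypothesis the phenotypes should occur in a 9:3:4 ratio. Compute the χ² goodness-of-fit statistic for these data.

The 9:3:4 ratio has 16 parts, so with N = 2783 the expected counts are:
  black: 2783 × 9/16 = 1565.4375
  chocolate: 2783 × 3/16 = 521.8125
  yellow: 2783 × 4/16 = 695.75
χ² = Σ (O − E)² / E
  black: (1431 − 1565.4375)² / 1565.4375 = 11.5453
  chocolate: (597 − 521.8125)² / 521.8125 = 10.8337
  yellow: (755 − 695.75)² / 695.75 = 5.0457
χ² = 11.5453 + 10.8337 + 5.0457 = 27.4247 ≈ 27.425

27.425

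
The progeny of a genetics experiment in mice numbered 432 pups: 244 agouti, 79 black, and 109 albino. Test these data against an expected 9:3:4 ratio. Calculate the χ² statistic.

0.063

Under the 9:3:4 hypothesis (Σ ratio = 16, N = 432):
  agouti: 432 × 9/16 = 243
  black: 432 × 3/16 = 81
  albino: 432 × 4/16 = 108
χ² = Σ (O − E)² / E
  agouti: (244 − 243)² / 243 = 0.0041
  black: (79 − 81)² / 81 = 0.0494
  albino: (109 − 108)² / 108 = 0.0093
χ² = 0.0041 + 0.0494 + 0.0093 = 0.0628 ≈ 0.063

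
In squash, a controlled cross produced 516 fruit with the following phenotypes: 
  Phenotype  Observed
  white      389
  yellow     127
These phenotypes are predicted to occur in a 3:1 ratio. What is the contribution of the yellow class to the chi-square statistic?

0.031

Expected counts for N = 516 under a 3:1 ratio (total parts = 4):
  white: 516 × 3/4 = 387
  yellow: 516 × 1/4 = 129
Contribution of yellow: (127 − 129)² / 129 = 0.0310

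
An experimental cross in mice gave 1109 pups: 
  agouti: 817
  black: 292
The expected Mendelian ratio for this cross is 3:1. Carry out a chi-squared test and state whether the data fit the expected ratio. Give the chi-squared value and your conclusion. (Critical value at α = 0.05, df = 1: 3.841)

1.046; consistent

Under the 3:1 hypothesis (Σ ratio = 4, N = 1109):
  agouti: 1109 × 3/4 = 831.75
  black: 1109 × 1/4 = 277.25
χ² = Σ (O − E)² / E
  agouti: (817 − 831.75)² / 831.75 = 0.2616
  black: (292 − 277.25)² / 277.25 = 0.7847
χ² = 0.2616 + 0.7847 = 1.0463 ≈ 1.046
Degrees of freedom = 2 − 1 = 1; critical value at α = 0.05 is 3.841.
Since 1.046 < 3.841, we fail to reject the null hypothesis — the data are consistent with the 3:1 ratio.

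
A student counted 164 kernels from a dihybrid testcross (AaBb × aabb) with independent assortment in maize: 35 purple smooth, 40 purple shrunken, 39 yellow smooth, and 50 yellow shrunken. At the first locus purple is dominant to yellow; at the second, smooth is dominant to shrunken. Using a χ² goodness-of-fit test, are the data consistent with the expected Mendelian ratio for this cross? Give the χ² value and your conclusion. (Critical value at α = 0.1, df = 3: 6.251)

2.976; consistent

A dihybrid testcross with independent assortment gives a 1:1:1:1 ratio.
Total ratio parts = 4. Expected numbers out of 164:
  purple smooth: 164 × 1/4 = 41
  purple shrunken: 164 × 1/4 = 41
  yellow smooth: 164 × 1/4 = 41
  yellow shrunken: 164 × 1/4 = 41
χ² = Σ (O − E)² / E
  purple smooth: (35 − 41)² / 41 = 0.8780
  purple shrunken: (40 − 41)² / 41 = 0.0244
  yellow smooth: (39 − 41)² / 41 = 0.0976
  yellow shrunken: (50 − 41)² / 41 = 1.9756
χ² = 0.8780 + 0.0244 + 0.0976 + 1.9756 = 2.9756 ≈ 2.976
Degrees of freedom = 4 − 1 = 3; critical value at α = 0.1 is 6.251.
Since 2.976 < 6.251, we fail to reject the null hypothesis — the data are consistent with the 1:1:1:1 ratio.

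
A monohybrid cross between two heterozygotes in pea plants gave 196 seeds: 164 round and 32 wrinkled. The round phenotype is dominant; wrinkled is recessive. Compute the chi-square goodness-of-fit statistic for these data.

7.864

For a monohybrid cross between heterozygotes with complete dominance, the expected phenotypic ratio is 3:1.
The 3:1 ratio has 4 parts, so with N = 196 the expected counts are:
  round: 196 × 3/4 = 147
  wrinkled: 196 × 1/4 = 49
χ² = Σ (O − E)² / E
  round: (164 − 147)² / 147 = 1.9660
  wrinkled: (32 − 49)² / 49 = 5.8980
χ² = 1.9660 + 5.8980 = 7.864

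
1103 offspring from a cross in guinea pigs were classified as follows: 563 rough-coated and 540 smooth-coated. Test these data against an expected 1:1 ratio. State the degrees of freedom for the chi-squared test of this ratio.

A goodness-of-fit test with 2 phenotype classes has df = 2 − 1 = 1.

1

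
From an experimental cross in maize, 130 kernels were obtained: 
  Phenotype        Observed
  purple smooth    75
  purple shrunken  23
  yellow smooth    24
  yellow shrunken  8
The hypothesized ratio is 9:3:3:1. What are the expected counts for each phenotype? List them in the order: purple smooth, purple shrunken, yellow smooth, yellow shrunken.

73.125, 24.375, 24.375, 8.125

The 9:3:3:1 ratio has 16 parts, so with N = 130 the expected counts are:
  purple smooth: 130 × 9/16 = 73.125
  purple shrunken: 130 × 3/16 = 24.375
  yellow smooth: 130 × 3/16 = 24.375
  yellow shrunken: 130 × 1/16 = 8.125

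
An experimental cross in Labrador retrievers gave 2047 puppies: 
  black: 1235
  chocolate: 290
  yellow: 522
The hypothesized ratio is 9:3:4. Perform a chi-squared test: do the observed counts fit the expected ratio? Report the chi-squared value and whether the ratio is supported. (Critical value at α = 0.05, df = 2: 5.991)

Total ratio parts = 16. Expected numbers out of 2047:
  black: 2047 × 9/16 = 1151.4375
  chocolate: 2047 × 3/16 = 383.8125
  yellow: 2047 × 4/16 = 511.75
χ² = Σ (O − E)² / E
  black: (1235 − 1151.4375)² / 1151.4375 = 6.0643
  chocolate: (290 − 383.8125)² / 383.8125 = 22.9299
  yellow: (522 − 511.75)² / 511.75 = 0.2053
χ² = 6.0643 + 22.9299 + 0.2053 = 29.1995 ≈ 29.200
Degrees of freedom = 3 − 1 = 2; critical value at α = 0.05 is 5.991.
Since 29.200 > 5.991, we reject the null hypothesis — the data do not fit the 9:3:4 ratio.

29.200; not consistent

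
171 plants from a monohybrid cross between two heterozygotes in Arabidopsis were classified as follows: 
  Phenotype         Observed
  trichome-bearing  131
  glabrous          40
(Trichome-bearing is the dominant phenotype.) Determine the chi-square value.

For a monohybrid cross between heterozygotes with complete dominance, the expected phenotypic ratio is 3:1.
The 3:1 ratio has 4 parts, so with N = 171 the expected counts are:
  trichome-bearing: 171 × 3/4 = 128.25
  glabrous: 171 × 1/4 = 42.75
χ² = Σ (O − E)² / E
  trichome-bearing: (131 − 128.25)² / 128.25 = 0.0590
  glabrous: (40 − 42.75)² / 42.75 = 0.1769
χ² = 0.0590 + 0.1769 = 0.2359 ≈ 0.236

0.236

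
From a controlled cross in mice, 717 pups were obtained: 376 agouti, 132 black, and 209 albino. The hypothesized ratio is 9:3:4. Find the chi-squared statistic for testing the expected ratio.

6.831

Expected counts for N = 717 under a 9:3:4 ratio (total parts = 16):
  agouti: 717 × 9/16 = 403.3125
  black: 717 × 3/16 = 134.4375
  albino: 717 × 4/16 = 179.25
χ² = Σ (O − E)² / E
  agouti: (376 − 403.3125)² / 403.3125 = 1.8496
  black: (132 − 134.4375)² / 134.4375 = 0.0442
  albino: (209 − 179.25)² / 179.25 = 4.9376
χ² = 1.8496 + 0.0442 + 4.9376 = 6.8314 ≈ 6.831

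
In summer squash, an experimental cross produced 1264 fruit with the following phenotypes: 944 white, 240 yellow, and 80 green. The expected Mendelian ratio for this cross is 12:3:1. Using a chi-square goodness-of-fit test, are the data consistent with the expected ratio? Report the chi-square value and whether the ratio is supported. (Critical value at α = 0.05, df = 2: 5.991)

Under the 12:3:1 hypothesis (Σ ratio = 16, N = 1264):
  white: 1264 × 12/16 = 948
  yellow: 1264 × 3/16 = 237
  green: 1264 × 1/16 = 79
χ² = Σ (O − E)² / E
  white: (944 − 948)² / 948 = 0.0169
  yellow: (240 − 237)² / 237 = 0.0380
  green: (80 − 79)² / 79 = 0.0127
χ² = 0.0169 + 0.0380 + 0.0127 = 0.0676 ≈ 0.068
Degrees of freedom = 3 − 1 = 2; critical value at α = 0.05 is 5.991.
Since 0.068 < 5.991, we fail to reject the null hypothesis — the data are consistent with the 12:3:1 ratio.

0.068; consistent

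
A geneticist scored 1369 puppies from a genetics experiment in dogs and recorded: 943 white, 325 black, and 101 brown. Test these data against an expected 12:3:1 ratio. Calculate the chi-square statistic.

27.797

Expected counts for N = 1369 under a 12:3:1 ratio (total parts = 16):
  white: 1369 × 12/16 = 1026.75
  black: 1369 × 3/16 = 256.6875
  brown: 1369 × 1/16 = 85.5625
χ² = Σ (O − E)² / E
  white: (943 − 1026.75)² / 1026.75 = 6.8313
  black: (325 − 256.6875)² / 256.6875 = 18.1801
  brown: (101 − 85.5625)² / 85.5625 = 2.7853
χ² = 6.8313 + 18.1801 + 2.7853 = 27.7967 ≈ 27.797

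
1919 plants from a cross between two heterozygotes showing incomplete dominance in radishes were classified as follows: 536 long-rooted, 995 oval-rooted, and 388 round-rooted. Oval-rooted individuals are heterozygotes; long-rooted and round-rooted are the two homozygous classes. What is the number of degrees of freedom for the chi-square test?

With incomplete dominance, a heterozygote × heterozygote cross gives a 1:2:1 phenotypic ratio.
A goodness-of-fit test with 3 phenotype classes has df = 3 − 1 = 2.

2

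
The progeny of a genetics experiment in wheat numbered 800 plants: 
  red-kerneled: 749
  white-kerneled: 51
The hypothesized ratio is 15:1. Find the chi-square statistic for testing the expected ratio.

0.021

The 15:1 ratio has 16 parts, so with N = 800 the expected counts are:
  red-kerneled: 800 × 15/16 = 750
  white-kerneled: 800 × 1/16 = 50
χ² = Σ (O − E)² / E
  red-kerneled: (749 − 750)² / 750 = 0.0013
  white-kerneled: (51 − 50)² / 50 = 0.0200
χ² = 0.0013 + 0.0200 = 0.0213 ≈ 0.021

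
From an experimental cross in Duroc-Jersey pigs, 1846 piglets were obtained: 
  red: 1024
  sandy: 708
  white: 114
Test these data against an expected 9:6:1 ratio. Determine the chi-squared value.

The 9:6:1 ratio has 16 parts, so with N = 1846 the expected counts are:
  red: 1846 × 9/16 = 1038.375
  sandy: 1846 × 6/16 = 692.25
  white: 1846 × 1/16 = 115.375
χ² = Σ (O − E)² / E
  red: (1024 − 1038.375)² / 1038.375 = 0.1990
  sandy: (708 − 692.25)² / 692.25 = 0.3583
  white: (114 − 115.375)² / 115.375 = 0.0164
χ² = 0.1990 + 0.3583 + 0.0164 = 0.5737 ≈ 0.574

0.574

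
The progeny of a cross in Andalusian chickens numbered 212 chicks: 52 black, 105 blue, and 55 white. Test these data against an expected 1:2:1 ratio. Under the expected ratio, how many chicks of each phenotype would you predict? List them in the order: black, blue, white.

Under the 1:2:1 hypothesis (Σ ratio = 4, N = 212):
  black: 212 × 1/4 = 53
  blue: 212 × 2/4 = 106
  white: 212 × 1/4 = 53

53, 106, 53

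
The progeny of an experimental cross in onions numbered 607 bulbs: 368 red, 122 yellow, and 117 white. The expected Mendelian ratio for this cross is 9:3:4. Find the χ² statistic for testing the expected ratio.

10.613

Expected counts for N = 607 under a 9:3:4 ratio (total parts = 16):
  red: 607 × 9/16 = 341.4375
  yellow: 607 × 3/16 = 113.8125
  white: 607 × 4/16 = 151.75
χ² = Σ (O − E)² / E
  red: (368 − 341.4375)² / 341.4375 = 2.0665
  yellow: (122 − 113.8125)² / 113.8125 = 0.5890
  white: (117 − 151.75)² / 151.75 = 7.9576
χ² = 2.0665 + 0.5890 + 7.9576 = 10.6131 ≈ 10.613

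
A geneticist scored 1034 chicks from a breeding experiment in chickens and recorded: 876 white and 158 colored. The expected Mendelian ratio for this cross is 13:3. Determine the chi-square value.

Total ratio parts = 16. Expected numbers out of 1034:
  white: 1034 × 13/16 = 840.125
  colored: 1034 × 3/16 = 193.875
χ² = Σ (O − E)² / E
  white: (876 − 840.125)² / 840.125 = 1.5319
  colored: (158 − 193.875)² / 193.875 = 6.6384
χ² = 1.5319 + 6.6384 = 8.1703 ≈ 8.170

8.170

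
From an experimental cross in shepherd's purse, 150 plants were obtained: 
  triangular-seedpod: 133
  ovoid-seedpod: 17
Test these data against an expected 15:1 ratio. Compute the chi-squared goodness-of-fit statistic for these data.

The 15:1 ratio has 16 parts, so with N = 150 the expected counts are:
  triangular-seedpod: 150 × 15/16 = 140.625
  ovoid-seedpod: 150 × 1/16 = 9.375
χ² = Σ (O − E)² / E
  triangular-seedpod: (133 − 140.625)² / 140.625 = 0.4134
  ovoid-seedpod: (17 − 9.375)² / 9.375 = 6.2017
χ² = 0.4134 + 6.2017 = 6.6151 ≈ 6.615

6.615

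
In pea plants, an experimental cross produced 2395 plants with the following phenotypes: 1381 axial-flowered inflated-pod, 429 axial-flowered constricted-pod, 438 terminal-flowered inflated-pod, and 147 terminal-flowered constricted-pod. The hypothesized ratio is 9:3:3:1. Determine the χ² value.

2.066

Under the 9:3:3:1 hypothesis (Σ ratio = 16, N = 2395):
  axial-flowered inflated-pod: 2395 × 9/16 = 1347.1875
  axial-flowered constricted-pod: 2395 × 3/16 = 449.0625
  terminal-flowered inflated-pod: 2395 × 3/16 = 449.0625
  terminal-flowered constricted-pod: 2395 × 1/16 = 149.6875
χ² = Σ (O − E)² / E
  axial-flowered inflated-pod: (1381 − 1347.1875)² / 1347.1875 = 0.8486
  axial-flowered constricted-pod: (429 − 449.0625)² / 449.0625 = 0.8963
  terminal-flowered inflated-pod: (438 − 449.0625)² / 449.0625 = 0.2725
  terminal-flowered constricted-pod: (147 − 149.6875)² / 149.6875 = 0.0483
χ² = 0.8486 + 0.8963 + 0.2725 + 0.0483 = 2.0657 ≈ 2.066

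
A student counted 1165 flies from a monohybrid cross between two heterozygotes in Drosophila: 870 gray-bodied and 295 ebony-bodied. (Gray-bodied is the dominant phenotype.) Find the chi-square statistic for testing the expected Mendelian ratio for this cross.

0.064

For a monohybrid cross between heterozygotes with complete dominance, the expected phenotypic ratio is 3:1.
Expected counts for N = 1165 under a 3:1 ratio (total parts = 4):
  gray-bodied: 1165 × 3/4 = 873.75
  ebony-bodied: 1165 × 1/4 = 291.25
χ² = Σ (O − E)² / E
  gray-bodied: (870 − 873.75)² / 873.75 = 0.0161
  ebony-bodied: (295 − 291.25)² / 291.25 = 0.0483
χ² = 0.0161 + 0.0483 = 0.0644 ≈ 0.064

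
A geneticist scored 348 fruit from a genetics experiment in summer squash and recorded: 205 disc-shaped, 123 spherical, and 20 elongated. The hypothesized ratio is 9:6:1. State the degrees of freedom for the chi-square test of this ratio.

2

A goodness-of-fit test with 3 phenotype classes has df = 3 − 1 = 2.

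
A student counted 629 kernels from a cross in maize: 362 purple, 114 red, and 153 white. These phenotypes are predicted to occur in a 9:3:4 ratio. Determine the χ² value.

Under the 9:3:4 hypothesis (Σ ratio = 16, N = 629):
  purple: 629 × 9/16 = 353.8125
  red: 629 × 3/16 = 117.9375
  white: 629 × 4/16 = 157.25
χ² = Σ (O − E)² / E
  purple: (362 − 353.8125)² / 353.8125 = 0.1895
  red: (114 − 117.9375)² / 117.9375 = 0.1315
  white: (153 − 157.25)² / 157.25 = 0.1149
χ² = 0.1895 + 0.1315 + 0.1149 = 0.4359 ≈ 0.436

0.436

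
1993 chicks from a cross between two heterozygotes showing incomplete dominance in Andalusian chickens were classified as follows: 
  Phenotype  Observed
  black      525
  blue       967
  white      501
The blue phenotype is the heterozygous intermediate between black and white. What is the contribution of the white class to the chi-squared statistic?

0.015

With incomplete dominance, a heterozygote × heterozygote cross gives a 1:2:1 phenotypic ratio.
Expected counts for N = 1993 under a 1:2:1 ratio (total parts = 4):
  black: 1993 × 1/4 = 498.25
  blue: 1993 × 2/4 = 996.5
  white: 1993 × 1/4 = 498.25
Contribution of white: (501 − 498.25)² / 498.25 = 0.0152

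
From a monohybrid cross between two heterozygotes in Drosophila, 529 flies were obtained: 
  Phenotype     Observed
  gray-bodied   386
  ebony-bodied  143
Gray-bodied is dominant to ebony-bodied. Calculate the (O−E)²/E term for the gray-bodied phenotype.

For a monohybrid cross between heterozygotes with complete dominance, the expected phenotypic ratio is 3:1.
The 3:1 ratio has 4 parts, so with N = 529 the expected counts are:
  gray-bodied: 529 × 3/4 = 396.75
  ebony-bodied: 529 × 1/4 = 132.25
Contribution of gray-bodied: (386 − 396.75)² / 396.75 = 0.2913

0.291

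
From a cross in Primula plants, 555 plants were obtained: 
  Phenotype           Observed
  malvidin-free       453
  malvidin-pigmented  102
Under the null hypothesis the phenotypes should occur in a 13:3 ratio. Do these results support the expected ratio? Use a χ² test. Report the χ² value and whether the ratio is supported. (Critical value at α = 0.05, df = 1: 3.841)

The 13:3 ratio has 16 parts, so with N = 555 the expected counts are:
  malvidin-free: 555 × 13/16 = 450.9375
  malvidin-pigmented: 555 × 3/16 = 104.0625
χ² = Σ (O − E)² / E
  malvidin-free: (453 − 450.9375)² / 450.9375 = 0.0094
  malvidin-pigmented: (102 − 104.0625)² / 104.0625 = 0.0409
χ² = 0.0094 + 0.0409 = 0.0503 ≈ 0.050
Degrees of freedom = 2 − 1 = 1; critical value at α = 0.05 is 3.841.
Since 0.050 < 3.841, we fail to reject the null hypothesis — the data are consistent with the 13:3 ratio.

0.050; consistent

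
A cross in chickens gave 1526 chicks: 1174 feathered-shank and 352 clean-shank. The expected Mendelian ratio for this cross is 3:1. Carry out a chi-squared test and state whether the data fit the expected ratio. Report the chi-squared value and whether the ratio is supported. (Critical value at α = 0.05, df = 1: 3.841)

The 3:1 ratio has 4 parts, so with N = 1526 the expected counts are:
  feathered-shank: 1526 × 3/4 = 1144.5
  clean-shank: 1526 × 1/4 = 381.5
χ² = Σ (O − E)² / E
  feathered-shank: (1174 − 1144.5)² / 1144.5 = 0.7604
  clean-shank: (352 − 381.5)² / 381.5 = 2.2811
χ² = 0.7604 + 2.2811 = 3.0415 ≈ 3.042
Degrees of freedom = 2 − 1 = 1; critical value at α = 0.05 is 3.841.
Since 3.042 < 3.841, we fail to reject the null hypothesis — the data are consistent with the 3:1 ratio.

3.042; consistent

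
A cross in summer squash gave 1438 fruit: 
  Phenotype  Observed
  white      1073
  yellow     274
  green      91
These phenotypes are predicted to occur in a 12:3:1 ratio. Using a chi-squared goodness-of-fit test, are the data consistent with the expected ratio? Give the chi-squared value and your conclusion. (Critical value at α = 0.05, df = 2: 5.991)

0.113; consistent

Expected counts for N = 1438 under a 12:3:1 ratio (total parts = 16):
  white: 1438 × 12/16 = 1078.5
  yellow: 1438 × 3/16 = 269.625
  green: 1438 × 1/16 = 89.875
χ² = Σ (O − E)² / E
  white: (1073 − 1078.5)² / 1078.5 = 0.0280
  yellow: (274 − 269.625)² / 269.625 = 0.0710
  green: (91 − 89.875)² / 89.875 = 0.0141
χ² = 0.0280 + 0.0710 + 0.0141 = 0.1131 ≈ 0.113
Degrees of freedom = 3 − 1 = 2; critical value at α = 0.05 is 5.991.
Since 0.113 < 5.991, we fail to reject the null hypothesis — the data are consistent with the 12:3:1 ratio.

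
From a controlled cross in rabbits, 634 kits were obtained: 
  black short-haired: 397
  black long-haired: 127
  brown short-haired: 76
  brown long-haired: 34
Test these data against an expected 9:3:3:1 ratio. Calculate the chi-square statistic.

21.389

Expected counts for N = 634 under a 9:3:3:1 ratio (total parts = 16):
  black short-haired: 634 × 9/16 = 356.625
  black long-haired: 634 × 3/16 = 118.875
  brown short-haired: 634 × 3/16 = 118.875
  brown long-haired: 634 × 1/16 = 39.625
χ² = Σ (O − E)² / E
  black short-haired: (397 − 356.625)² / 356.625 = 4.5710
  black long-haired: (127 − 118.875)² / 118.875 = 0.5553
  brown short-haired: (76 − 118.875)² / 118.875 = 15.4639
  brown long-haired: (34 − 39.625)² / 39.625 = 0.7985
χ² = 4.5710 + 0.5553 + 15.4639 + 0.7985 = 21.3887 ≈ 21.389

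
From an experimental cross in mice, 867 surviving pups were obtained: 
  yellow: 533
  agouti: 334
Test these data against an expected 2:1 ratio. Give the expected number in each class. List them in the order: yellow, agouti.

578, 289

Under the 2:1 hypothesis (Σ ratio = 3, N = 867):
  yellow: 867 × 2/3 = 578
  agouti: 867 × 1/3 = 289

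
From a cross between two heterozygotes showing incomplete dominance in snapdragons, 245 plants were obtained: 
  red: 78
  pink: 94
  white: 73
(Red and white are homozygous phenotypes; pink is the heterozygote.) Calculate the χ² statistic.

With incomplete dominance, a heterozygote × heterozygote cross gives a 1:2:1 phenotypic ratio.
Expected counts for N = 245 under a 1:2:1 ratio (total parts = 4):
  red: 245 × 1/4 = 61.25
  pink: 245 × 2/4 = 122.5
  white: 245 × 1/4 = 61.25
χ² = Σ (O − E)² / E
  red: (78 − 61.25)² / 61.25 = 4.5806
  pink: (94 − 122.5)² / 122.5 = 6.6306
  white: (73 − 61.25)² / 61.25 = 2.2541
χ² = 4.5806 + 6.6306 + 2.2541 = 13.4653 ≈ 13.465

13.465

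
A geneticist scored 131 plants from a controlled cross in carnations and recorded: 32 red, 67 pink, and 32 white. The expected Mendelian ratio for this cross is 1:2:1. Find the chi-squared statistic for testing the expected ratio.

0.069

Under the 1:2:1 hypothesis (Σ ratio = 4, N = 131):
  red: 131 × 1/4 = 32.75
  pink: 131 × 2/4 = 65.5
  white: 131 × 1/4 = 32.75
χ² = Σ (O − E)² / E
  red: (32 − 32.75)² / 32.75 = 0.0172
  pink: (67 − 65.5)² / 65.5 = 0.0344
  white: (32 − 32.75)² / 32.75 = 0.0172
χ² = 0.0172 + 0.0344 + 0.0172 = 0.0688 ≈ 0.069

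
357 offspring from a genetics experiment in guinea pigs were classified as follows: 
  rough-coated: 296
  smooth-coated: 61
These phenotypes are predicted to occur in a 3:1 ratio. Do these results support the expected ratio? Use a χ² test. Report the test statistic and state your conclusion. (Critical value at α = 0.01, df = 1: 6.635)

11.923; not consistent

The 3:1 ratio has 4 parts, so with N = 357 the expected counts are:
  rough-coated: 357 × 3/4 = 267.75
  smooth-coated: 357 × 1/4 = 89.25
χ² = Σ (O − E)² / E
  rough-coated: (296 − 267.75)² / 267.75 = 2.9806
  smooth-coated: (61 − 89.25)² / 89.25 = 8.9419
χ² = 2.9806 + 8.9419 = 11.9225 ≈ 11.923
Degrees of freedom = 2 − 1 = 1; critical value at α = 0.01 is 6.635.
Since 11.923 > 6.635, we reject the null hypothesis — the data do not fit the 3:1 ratio.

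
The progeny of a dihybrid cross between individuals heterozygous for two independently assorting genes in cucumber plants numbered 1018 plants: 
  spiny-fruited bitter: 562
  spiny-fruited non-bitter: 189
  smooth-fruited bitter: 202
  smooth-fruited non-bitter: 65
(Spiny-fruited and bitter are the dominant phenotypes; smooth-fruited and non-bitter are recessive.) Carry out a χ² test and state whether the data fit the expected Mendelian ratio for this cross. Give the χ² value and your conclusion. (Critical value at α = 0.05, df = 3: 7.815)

A dihybrid F₂ with independent assortment and complete dominance at both loci gives a 9:3:3:1 phenotypic ratio.
The 9:3:3:1 ratio has 16 parts, so with N = 1018 the expected counts are:
  spiny-fruited bitter: 1018 × 9/16 = 572.625
  spiny-fruited non-bitter: 1018 × 3/16 = 190.875
  smooth-fruited bitter: 1018 × 3/16 = 190.875
  smooth-fruited non-bitter: 1018 × 1/16 = 63.625
χ² = Σ (O − E)² / E
  spiny-fruited bitter: (562 − 572.625)² / 572.625 = 0.1971
  spiny-fruited non-bitter: (189 − 190.875)² / 190.875 = 0.0184
  smooth-fruited bitter: (202 − 190.875)² / 190.875 = 0.6484
  smooth-fruited non-bitter: (65 − 63.625)² / 63.625 = 0.0297
χ² = 0.1971 + 0.0184 + 0.6484 + 0.0297 = 0.8936 ≈ 0.894
Degrees of freedom = 4 − 1 = 3; critical value at α = 0.05 is 7.815.
Since 0.894 < 7.815, we fail to reject the null hypothesis — the data are consistent with the 9:3:3:1 ratio.

0.894; consistent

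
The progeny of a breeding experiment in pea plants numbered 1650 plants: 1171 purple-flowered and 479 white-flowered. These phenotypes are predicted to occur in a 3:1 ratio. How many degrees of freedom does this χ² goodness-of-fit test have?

1

A goodness-of-fit test with 2 phenotype classes has df = 2 − 1 = 1.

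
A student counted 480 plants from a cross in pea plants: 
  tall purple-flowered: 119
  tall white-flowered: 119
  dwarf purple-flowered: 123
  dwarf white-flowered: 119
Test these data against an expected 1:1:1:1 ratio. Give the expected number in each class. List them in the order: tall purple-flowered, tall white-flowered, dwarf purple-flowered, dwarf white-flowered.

The 1:1:1:1 ratio has 4 parts, so with N = 480 the expected counts are:
  tall purple-flowered: 480 × 1/4 = 120
  tall white-flowered: 480 × 1/4 = 120
  dwarf purple-flowered: 480 × 1/4 = 120
  dwarf white-flowered: 480 × 1/4 = 120

120, 120, 120, 120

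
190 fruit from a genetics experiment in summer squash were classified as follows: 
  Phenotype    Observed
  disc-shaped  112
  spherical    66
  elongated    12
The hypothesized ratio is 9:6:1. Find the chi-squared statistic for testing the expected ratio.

0.634

Expected counts for N = 190 under a 9:6:1 ratio (total parts = 16):
  disc-shaped: 190 × 9/16 = 106.875
  spherical: 190 × 6/16 = 71.25
  elongated: 190 × 1/16 = 11.875
χ² = Σ (O − E)² / E
  disc-shaped: (112 − 106.875)² / 106.875 = 0.2458
  spherical: (66 − 71.25)² / 71.25 = 0.3868
  elongated: (12 − 11.875)² / 11.875 = 0.0013
χ² = 0.2458 + 0.3868 + 0.0013 = 0.6339 ≈ 0.634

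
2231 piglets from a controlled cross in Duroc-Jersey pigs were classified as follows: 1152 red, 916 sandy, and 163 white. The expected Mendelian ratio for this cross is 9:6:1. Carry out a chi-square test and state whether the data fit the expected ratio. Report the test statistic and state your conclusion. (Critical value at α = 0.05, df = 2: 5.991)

Expected counts for N = 2231 under a 9:6:1 ratio (total parts = 16):
  red: 2231 × 9/16 = 1254.9375
  sandy: 2231 × 6/16 = 836.625
  white: 2231 × 1/16 = 139.4375
χ² = Σ (O − E)² / E
  red: (1152 − 1254.9375)² / 1254.9375 = 8.4436
  sandy: (916 − 836.625)² / 836.625 = 7.5307
  white: (163 − 139.4375)² / 139.4375 = 3.9817
χ² = 8.4436 + 7.5307 + 3.9817 = 19.956
Degrees of freedom = 3 − 1 = 2; critical value at α = 0.05 is 5.991.
Since 19.956 > 5.991, we reject the null hypothesis — the data do not fit the 9:6:1 ratio.

19.956; not consistent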